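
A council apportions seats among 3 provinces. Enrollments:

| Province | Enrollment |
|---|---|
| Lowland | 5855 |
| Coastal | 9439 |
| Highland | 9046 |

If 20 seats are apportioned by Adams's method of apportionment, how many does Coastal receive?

8

Standard divisor 24340/20 ≈ 1217; standard quotas: Lowland 4.811, Coastal 7.756, Highland 7.433.
Rounding up gives 5, 8, 8 = 21 seats, so the divisor must be adjusted.
With modified divisor 1300: modified quotas Lowland 4.504, Coastal 7.261, Highland 6.958.
Rounding up: Lowland 5, Coastal 8, Highland 7 (total 20).
Coastal receives 8.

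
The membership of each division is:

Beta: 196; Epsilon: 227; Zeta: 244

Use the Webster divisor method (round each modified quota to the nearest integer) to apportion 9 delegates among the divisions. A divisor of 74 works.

Beta 3, Epsilon 3, Zeta 3

With modified divisor 74: modified quotas Beta 2.649, Epsilon 3.068, Zeta 3.297.
Rounding to the nearest integer: Beta 3, Epsilon 3, Zeta 3 (total 9).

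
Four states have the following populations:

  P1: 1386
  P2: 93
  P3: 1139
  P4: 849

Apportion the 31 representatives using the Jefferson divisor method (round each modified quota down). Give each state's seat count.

Standard divisor 3467/31 ≈ 111.839; standard quotas: P1 12.393, P2 0.832, P3 10.184, P4 7.591.
Rounding down gives 12, 0, 10, 7 = 29 seats, so the divisor must be adjusted.
With modified divisor 105: modified quotas P1 13.200, P2 0.886, P3 10.848, P4 8.086.
Rounding down: P1 13, P2 0, P3 10, P4 8 (total 31).

P1 13, P2 0, P3 10, P4 8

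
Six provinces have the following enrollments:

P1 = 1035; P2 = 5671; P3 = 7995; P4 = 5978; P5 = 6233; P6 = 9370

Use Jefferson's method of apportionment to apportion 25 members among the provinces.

Standard divisor 36282/25 ≈ 1451.28; standard quotas: P1 0.713, P2 3.908, P3 5.509, P4 4.119, P5 4.295, P6 6.456.
Rounding down gives 0, 3, 5, 4, 4, 6 = 22 seats, so the divisor must be adjusted.
With modified divisor 1300: modified quotas P1 0.796, P2 4.362, P3 6.150, P4 4.598, P5 4.795, P6 7.208.
Rounding down: P1 0, P2 4, P3 6, P4 4, P5 4, P6 7 (total 25).

P1=0; P2=4; P3=6; P4=4; P5=4; P6=7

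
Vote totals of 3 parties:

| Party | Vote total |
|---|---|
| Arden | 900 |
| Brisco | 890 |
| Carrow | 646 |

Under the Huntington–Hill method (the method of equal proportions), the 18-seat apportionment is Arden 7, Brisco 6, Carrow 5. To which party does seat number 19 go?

Brisco

Priority for the next seat is population ÷ (√(s·(s+1))).
Priorities: Arden 120.268, Brisco 137.330, Carrow 117.943.
Highest priority: Brisco.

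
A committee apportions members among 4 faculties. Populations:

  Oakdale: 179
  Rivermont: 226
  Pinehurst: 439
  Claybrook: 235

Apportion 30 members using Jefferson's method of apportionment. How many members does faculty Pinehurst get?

Standard divisor 1079/30 ≈ 35.967; standard quotas: Oakdale 4.977, Rivermont 6.284, Pinehurst 12.206, Claybrook 6.534.
Rounding down gives 4, 6, 12, 6 = 28 seats, so the divisor must be adjusted.
With modified divisor 33.7: modified quotas Oakdale 5.312, Rivermont 6.706, Pinehurst 13.027, Claybrook 6.973.
Rounding down: Oakdale 5, Rivermont 6, Pinehurst 13, Claybrook 6 (total 30).
Pinehurst receives 13.

13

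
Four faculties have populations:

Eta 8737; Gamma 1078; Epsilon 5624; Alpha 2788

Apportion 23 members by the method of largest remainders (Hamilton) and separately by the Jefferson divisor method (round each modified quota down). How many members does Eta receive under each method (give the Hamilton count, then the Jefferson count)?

Hamilton: Eta 11, Gamma 1, Epsilon 7, Alpha 4.
Jefferson: Eta 12, Gamma 1, Epsilon 7, Alpha 3.
Eta gets 11 under Hamilton and 12 under Jefferson.

11 and 12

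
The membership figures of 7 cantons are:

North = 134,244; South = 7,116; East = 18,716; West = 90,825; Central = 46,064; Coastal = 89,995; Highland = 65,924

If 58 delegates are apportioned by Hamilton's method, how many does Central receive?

6

The standard divisor is 452884/58 ≈ 7808.345.
Standard quotas: North 17.1924, South 0.9113, East 2.3969, West 11.6318, Central 5.8993, Coastal 11.5255, Highland 8.4428.
Lower quotas: North 17, South 0, East 2, West 11, Central 5, Coastal 11, Highland 8 (sum 54, leaving 4 seats).
Remainders in descending order: South 0.9113, Central 0.8993, West 0.6318, Coastal 0.5255, Highland 0.4428, East 0.3969, North 0.1924.
The surplus seats go to South, Central, West, Coastal.
Central receives 6.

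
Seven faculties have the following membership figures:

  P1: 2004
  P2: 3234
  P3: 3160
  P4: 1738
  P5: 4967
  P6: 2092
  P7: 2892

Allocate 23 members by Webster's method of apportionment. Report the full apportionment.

Standard divisor 20087/23 ≈ 873.348; standard quotas: P1 2.295, P2 3.703, P3 3.618, P4 1.990, P5 5.687, P6 2.395, P7 3.311.
Rounding to the nearest integer gives P1 2, P2 4, P3 4, P4 2, P5 6, P6 2, P7 3 — total 23, matching the house size, so no adjustment is needed.

P1: 2, P2: 4, P3: 4, P4: 2, P5: 6, P6: 2, P7: 3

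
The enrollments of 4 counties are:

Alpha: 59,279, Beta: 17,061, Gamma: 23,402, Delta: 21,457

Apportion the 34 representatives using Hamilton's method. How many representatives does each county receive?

Alpha: 17, Beta: 5, Gamma: 6, Delta: 6

Total 121199; standard divisor 121199/34 ≈ 3564.676.
Standard quotas: Alpha 16.6296, Beta 4.7861, Gamma 6.5650, Delta 6.0193.
Lower quotas: Alpha 16, Beta 4, Gamma 6, Delta 6 (sum 32, leaving 2 seats).
Remainders in descending order: Beta 0.7861, Alpha 0.6296, Gamma 0.5650, Delta 0.0193.
The surplus seats go to Beta, Alpha.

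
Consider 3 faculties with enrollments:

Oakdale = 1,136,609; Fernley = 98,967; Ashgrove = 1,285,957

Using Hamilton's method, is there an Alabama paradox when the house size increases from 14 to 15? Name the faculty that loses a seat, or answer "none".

At 14 seats: Oakdale 6, Fernley 1, Ashgrove 7.
At 15 seats: Oakdale 7, Fernley 0, Ashgrove 8.
Fernley drops from 1 to 0.

Fernley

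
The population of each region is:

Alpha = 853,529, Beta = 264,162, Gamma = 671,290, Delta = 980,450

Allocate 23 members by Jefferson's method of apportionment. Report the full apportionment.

Standard divisor 2769431/23 ≈ 120410.043; standard quotas: Alpha 7.089, Beta 2.194, Gamma 5.575, Delta 8.143.
Rounding down gives 7, 2, 5, 8 = 22 seats, so the divisor must be adjusted.
With modified divisor 110400: modified quotas Alpha 7.731, Beta 2.393, Gamma 6.081, Delta 8.881.
Rounding down: Alpha 7, Beta 2, Gamma 6, Delta 8 (total 23).

Alpha 7, Beta 2, Gamma 6, Delta 8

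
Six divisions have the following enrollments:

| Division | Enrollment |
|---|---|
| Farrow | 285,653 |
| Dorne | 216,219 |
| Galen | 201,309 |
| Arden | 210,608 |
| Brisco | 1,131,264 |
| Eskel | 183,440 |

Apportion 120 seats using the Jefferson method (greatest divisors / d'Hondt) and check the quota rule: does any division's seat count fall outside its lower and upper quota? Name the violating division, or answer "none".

Brisco

Standard quotas: Farrow 15.382, Dorne 11.643, Galen 10.840, Arden 11.341, Brisco 60.916, Eskel 9.878.
Jefferson allocation: Farrow 15, Dorne 11, Galen 11, Arden 11, Brisco 62, Eskel 10.
Brisco has quota 60.916 (lower 60, upper 61) but receives 62 — outside the quota interval.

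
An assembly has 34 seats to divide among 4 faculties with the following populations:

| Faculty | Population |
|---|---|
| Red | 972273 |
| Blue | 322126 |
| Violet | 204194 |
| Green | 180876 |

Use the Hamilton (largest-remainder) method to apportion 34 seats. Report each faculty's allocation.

The standard divisor is 1679469/34 ≈ 49396.147.
Standard quotas: Red 19.6832, Blue 6.5213, Violet 4.1338, Green 3.6617.
Lower quotas: Red 19, Blue 6, Violet 4, Green 3 (sum 32, leaving 2 seats).
Remainders in descending order: Red 0.6832, Green 0.6617, Blue 0.5213, Violet 0.1338.
The surplus seats go to Red, Green.

Red: 20, Blue: 6, Violet: 4, Green: 4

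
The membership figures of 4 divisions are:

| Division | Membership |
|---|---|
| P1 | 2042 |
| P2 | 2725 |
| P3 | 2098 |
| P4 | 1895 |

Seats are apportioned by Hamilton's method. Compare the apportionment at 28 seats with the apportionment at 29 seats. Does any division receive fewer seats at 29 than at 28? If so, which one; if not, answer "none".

At 28 seats: P1 6, P2 9, P3 7, P4 6.
At 29 seats: P1 7, P2 9, P3 7, P4 6.
No division's allocation decreased.

none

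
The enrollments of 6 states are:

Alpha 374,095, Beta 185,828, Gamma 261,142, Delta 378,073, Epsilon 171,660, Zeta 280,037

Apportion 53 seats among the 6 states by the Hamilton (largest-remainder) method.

Alpha 12, Beta 6, Gamma 8, Delta 12, Epsilon 6, Zeta 9

The standard divisor is 1650835/53 ≈ 31147.83.
Standard quotas: Alpha 12.0103, Beta 5.9660, Gamma 8.3840, Delta 12.1380, Epsilon 5.5111, Zeta 8.9906.
Lower quotas: Alpha 12, Beta 5, Gamma 8, Delta 12, Epsilon 5, Zeta 8 (sum 50, leaving 3 seats).
Remainders in descending order: Zeta 0.9906, Beta 0.9660, Epsilon 0.5111, Gamma 0.3840, Delta 0.1380, Alpha 0.0103.
Largest remainders: Zeta, Beta, Epsilon receive the extra seats.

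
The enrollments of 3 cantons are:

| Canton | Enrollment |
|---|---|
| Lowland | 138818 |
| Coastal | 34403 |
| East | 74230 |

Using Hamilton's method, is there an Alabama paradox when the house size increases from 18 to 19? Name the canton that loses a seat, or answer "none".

At 18 seats: Lowland 10, Coastal 3, East 5.
At 19 seats: Lowland 11, Coastal 2, East 6.
Coastal drops from 3 to 2.

Coastal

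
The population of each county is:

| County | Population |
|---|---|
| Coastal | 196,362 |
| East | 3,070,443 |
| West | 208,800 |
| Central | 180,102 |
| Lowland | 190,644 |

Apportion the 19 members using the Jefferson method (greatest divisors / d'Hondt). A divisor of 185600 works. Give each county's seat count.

With modified divisor 185600: modified quotas Coastal 1.058, East 16.543, West 1.125, Central 0.970, Lowland 1.027.
Rounding down: Coastal 1, East 16, West 1, Central 0, Lowland 1 (total 19).

Coastal: 1, East: 16, West: 1, Central: 0, Lowland: 1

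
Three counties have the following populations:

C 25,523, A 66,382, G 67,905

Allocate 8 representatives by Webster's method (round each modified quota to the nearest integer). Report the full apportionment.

C=1, A=3, G=4

Standard divisor 159810/8 ≈ 19976.25; standard quotas: C 1.278, A 3.323, G 3.399.
Rounding to the nearest integer gives 1, 3, 3 = 7 seats, so the divisor must be adjusted.
With modified divisor 19200: modified quotas C 1.329, A 3.457, G 3.537.
Rounding to the nearest integer: C 1, A 3, G 4 (total 8).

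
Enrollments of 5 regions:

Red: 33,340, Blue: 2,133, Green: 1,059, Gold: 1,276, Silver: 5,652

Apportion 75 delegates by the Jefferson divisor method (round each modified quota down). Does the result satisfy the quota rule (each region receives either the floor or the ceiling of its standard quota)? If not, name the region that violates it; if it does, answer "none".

Standard quotas: Red 57.536, Blue 3.681, Green 1.828, Gold 2.202, Silver 9.754.
Jefferson allocation: Red 59, Blue 3, Green 1, Gold 2, Silver 10.
Red has quota 57.536 (lower 57, upper 58) but receives 59 — outside the quota interval.

Red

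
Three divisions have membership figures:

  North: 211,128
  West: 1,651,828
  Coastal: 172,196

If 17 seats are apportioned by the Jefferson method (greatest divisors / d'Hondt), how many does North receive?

Standard divisor 2035152/17 ≈ 119714.824; standard quotas: North 1.764, West 13.798, Coastal 1.438.
Rounding down gives 1, 13, 1 = 15 seats, so the divisor must be adjusted.
With modified divisor 107800: modified quotas North 1.959, West 15.323, Coastal 1.597.
Rounding down: North 1, West 15, Coastal 1 (total 17).
North receives 1.

1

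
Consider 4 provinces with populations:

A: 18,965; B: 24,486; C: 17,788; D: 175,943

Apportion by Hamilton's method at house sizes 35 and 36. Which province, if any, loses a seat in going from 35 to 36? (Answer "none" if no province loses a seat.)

At 35 seats: A 3, B 3, C 3, D 26.
At 36 seats: A 3, B 4, C 2, D 27.
C drops from 3 to 2.

C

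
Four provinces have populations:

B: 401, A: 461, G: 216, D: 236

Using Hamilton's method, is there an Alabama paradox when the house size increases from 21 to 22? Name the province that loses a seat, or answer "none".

G

At 21 seats: B 6, A 7, G 4, D 4.
At 22 seats: B 7, A 8, G 3, D 4.
G drops from 4 to 3.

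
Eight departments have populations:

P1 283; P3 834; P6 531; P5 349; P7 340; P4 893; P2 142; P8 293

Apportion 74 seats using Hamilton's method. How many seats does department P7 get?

7

Standard divisor: 3665 ÷ 74 ≈ 49.527.
Standard quotas: P1 5.714, P3 16.839, P6 10.721, P5 7.047, P7 6.865, P4 18.031, P2 2.867, P8 5.916.
Lower quotas: P1 5, P3 16, P6 10, P5 7, P7 6, P4 18, P2 2, P8 5 (sum 69, leaving 5 seats).
Remainders in descending order: P8 0.916, P2 0.867, P7 0.865, P3 0.839, P6 0.721, P1 0.714, P5 0.047, P4 0.031.
The surplus seats go to P8, P2, P7, P3, P6.
P7 receives 7.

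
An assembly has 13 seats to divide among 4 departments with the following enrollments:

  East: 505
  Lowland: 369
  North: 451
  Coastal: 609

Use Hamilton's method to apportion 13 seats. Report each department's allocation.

Total 1934; standard divisor 1934/13 ≈ 148.769.
Standard quotas: East 3.395, Lowland 2.480, North 3.032, Coastal 4.094.
Lower quotas: East 3, Lowland 2, North 3, Coastal 4 (sum 12, leaving 1 seat).
Remainders in descending order: Lowland 0.480, East 0.395, Coastal 0.094, North 0.032.
Largest remainder: Lowland receives the extra seat.

East 3; Lowland 3; North 3; Coastal 4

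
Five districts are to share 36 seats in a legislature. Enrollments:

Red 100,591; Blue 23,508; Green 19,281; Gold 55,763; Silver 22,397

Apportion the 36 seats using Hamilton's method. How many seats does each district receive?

Red 16; Blue 4; Green 3; Gold 9; Silver 4

Standard divisor: 221540 ÷ 36 ≈ 6153.889.
Standard quotas: Red 16.3459, Blue 3.8200, Green 3.1331, Gold 9.0614, Silver 3.6395.
Lower quotas: Red 16, Blue 3, Green 3, Gold 9, Silver 3 (sum 34, leaving 2 seats).
Remainders in descending order: Blue 0.8200, Silver 0.6395, Red 0.3459, Green 0.1331, Gold 0.0614.
Largest remainders: Blue, Silver receive the extra seats.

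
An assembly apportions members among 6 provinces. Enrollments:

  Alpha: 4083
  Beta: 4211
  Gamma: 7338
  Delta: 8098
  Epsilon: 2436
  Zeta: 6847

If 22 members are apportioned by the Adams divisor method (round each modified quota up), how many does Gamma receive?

5

Standard divisor 33013/22 ≈ 1500.591; standard quotas: Alpha 2.721, Beta 2.806, Gamma 4.890, Delta 5.397, Epsilon 1.623, Zeta 4.563.
Rounding up gives 3, 3, 5, 6, 2, 5 = 24 seats, so the divisor must be adjusted.
With modified divisor 1800: modified quotas Alpha 2.268, Beta 2.339, Gamma 4.077, Delta 4.499, Epsilon 1.353, Zeta 3.804.
Rounding up: Alpha 3, Beta 3, Gamma 5, Delta 5, Epsilon 2, Zeta 4 (total 22).
Gamma receives 5.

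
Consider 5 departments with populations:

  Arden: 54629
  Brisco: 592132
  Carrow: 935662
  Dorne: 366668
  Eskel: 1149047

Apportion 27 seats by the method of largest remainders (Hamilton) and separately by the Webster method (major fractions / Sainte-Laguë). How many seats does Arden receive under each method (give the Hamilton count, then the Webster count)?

1 and 0

Hamilton: Arden 1, Brisco 5, Carrow 8, Dorne 3, Eskel 10.
Webster: Arden 0, Brisco 5, Carrow 9, Dorne 3, Eskel 10.
Arden gets 1 under Hamilton and 0 under Webster.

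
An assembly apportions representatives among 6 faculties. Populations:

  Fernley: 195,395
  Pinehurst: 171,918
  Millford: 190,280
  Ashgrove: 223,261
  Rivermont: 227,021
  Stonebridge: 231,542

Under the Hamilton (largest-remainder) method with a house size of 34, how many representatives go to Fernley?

6

Standard divisor: 1239417 ÷ 34 ≈ 36453.441.
Standard quotas: Fernley 5.3601, Pinehurst 4.7161, Millford 5.2198, Ashgrove 6.1246, Rivermont 6.2277, Stonebridge 6.3517.
Lower quotas: Fernley 5, Pinehurst 4, Millford 5, Ashgrove 6, Rivermont 6, Stonebridge 6 (sum 32, leaving 2 seats).
Remainders in descending order: Pinehurst 0.7161, Fernley 0.3601, Stonebridge 0.3517, Rivermont 0.2277, Millford 0.2198, Ashgrove 0.1246.
The surplus seats go to Pinehurst, Fernley.
Fernley receives 6.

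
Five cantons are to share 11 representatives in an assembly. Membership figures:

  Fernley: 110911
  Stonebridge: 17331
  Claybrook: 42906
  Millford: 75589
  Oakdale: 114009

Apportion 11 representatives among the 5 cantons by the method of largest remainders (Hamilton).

Fernley: 3, Stonebridge: 1, Claybrook: 1, Millford: 2, Oakdale: 4

Total 360746; standard divisor 360746/11 ≈ 32795.091.
Standard quotas: Fernley 3.3819, Stonebridge 0.5285, Claybrook 1.3083, Millford 2.3049, Oakdale 3.4764.
Lower quotas: Fernley 3, Stonebridge 0, Claybrook 1, Millford 2, Oakdale 3 (sum 9, leaving 2 seats).
Remainders in descending order: Stonebridge 0.5285, Oakdale 0.4764, Fernley 0.3819, Claybrook 0.3083, Millford 0.3049.
Largest remainders: Stonebridge, Oakdale receive the extra seats.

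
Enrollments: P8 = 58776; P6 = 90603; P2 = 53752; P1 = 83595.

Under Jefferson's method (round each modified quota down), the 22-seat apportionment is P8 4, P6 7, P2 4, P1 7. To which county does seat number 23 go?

Priority for the next seat is population ÷ (current seats + 1).
Priorities: P8 11755.200, P6 11325.375, P2 10750.400, P1 10449.375.
Highest priority: P8.

P8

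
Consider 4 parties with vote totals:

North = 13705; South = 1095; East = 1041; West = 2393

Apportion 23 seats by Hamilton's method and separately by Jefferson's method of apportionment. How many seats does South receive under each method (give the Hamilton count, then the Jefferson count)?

2 and 1

Hamilton: North 17, South 2, East 1, West 3.
Jefferson: North 18, South 1, East 1, West 3.
South gets 2 under Hamilton and 1 under Jefferson.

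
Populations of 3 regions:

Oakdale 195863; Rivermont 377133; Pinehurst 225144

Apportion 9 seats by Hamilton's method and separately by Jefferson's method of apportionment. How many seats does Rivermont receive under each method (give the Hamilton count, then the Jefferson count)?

Hamilton: Oakdale 2, Rivermont 4, Pinehurst 3.
Jefferson: Oakdale 2, Rivermont 5, Pinehurst 2.
Rivermont gets 4 under Hamilton and 5 under Jefferson.

4 and 5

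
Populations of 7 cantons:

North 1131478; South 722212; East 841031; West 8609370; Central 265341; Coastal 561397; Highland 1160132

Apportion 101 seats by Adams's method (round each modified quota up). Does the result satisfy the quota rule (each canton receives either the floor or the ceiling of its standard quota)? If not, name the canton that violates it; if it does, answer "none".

Standard quotas: North 8.598, South 5.488, East 6.391, West 65.424, Central 2.016, Coastal 4.266, Highland 8.816.
Adams allocation: North 9, South 6, East 7, West 63, Central 2, Coastal 5, Highland 9.
West has quota 65.424 (lower 65, upper 66) but receives 63 — outside the quota interval.

West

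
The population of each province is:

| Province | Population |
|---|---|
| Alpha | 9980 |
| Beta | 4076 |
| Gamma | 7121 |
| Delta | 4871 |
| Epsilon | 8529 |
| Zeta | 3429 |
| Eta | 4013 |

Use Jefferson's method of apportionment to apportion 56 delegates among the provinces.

Standard divisor 42019/56 ≈ 750.339; standard quotas: Alpha 13.301, Beta 5.432, Gamma 9.490, Delta 6.492, Epsilon 11.367, Zeta 4.570, Eta 5.348.
Rounding down gives 13, 5, 9, 6, 11, 4, 5 = 53 seats, so the divisor must be adjusted.
With modified divisor 700: modified quotas Alpha 14.257, Beta 5.823, Gamma 10.173, Delta 6.959, Epsilon 12.184, Zeta 4.899, Eta 5.733.
Rounding down: Alpha 14, Beta 5, Gamma 10, Delta 6, Epsilon 12, Zeta 4, Eta 5 (total 56).

Alpha: 14, Beta: 5, Gamma: 10, Delta: 6, Epsilon: 12, Zeta: 4, Eta: 5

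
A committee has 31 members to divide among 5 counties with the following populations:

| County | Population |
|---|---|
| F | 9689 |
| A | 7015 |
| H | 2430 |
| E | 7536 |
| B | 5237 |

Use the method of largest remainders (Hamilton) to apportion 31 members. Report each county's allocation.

Standard divisor: 31907 ÷ 31 ≈ 1029.258.
Standard quotas: F 9.4136, A 6.8156, H 2.3609, E 7.3218, B 5.0881.
Lower quotas: F 9, A 6, H 2, E 7, B 5 (sum 29, leaving 2 seats).
Remainders in descending order: A 0.8156, F 0.4136, H 0.3609, E 0.3218, B 0.0881.
The surplus seats go to A, F.

F 10; A 7; H 2; E 7; B 5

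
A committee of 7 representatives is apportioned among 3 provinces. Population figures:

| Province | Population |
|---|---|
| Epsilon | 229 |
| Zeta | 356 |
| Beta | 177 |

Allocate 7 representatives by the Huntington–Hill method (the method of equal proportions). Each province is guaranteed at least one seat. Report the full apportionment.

With divisor 114: modified quotas Epsilon 2.009, Zeta 3.123, Beta 1.553.
Geometric-mean thresholds: Epsilon √(2·3)=2.449, Zeta √(3·4)=3.464, Beta √(1·2)=1.414.
Each quota rounded against its threshold gives Epsilon 2, Zeta 3, Beta 2 (total 7).

Epsilon: 2, Zeta: 3, Beta: 2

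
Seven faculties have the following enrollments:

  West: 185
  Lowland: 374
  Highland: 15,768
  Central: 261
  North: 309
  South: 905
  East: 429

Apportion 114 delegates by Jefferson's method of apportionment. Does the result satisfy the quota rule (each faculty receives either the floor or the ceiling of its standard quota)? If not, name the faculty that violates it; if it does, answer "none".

Highland

Standard quotas: West 1.157, Lowland 2.339, Highland 98.599, Central 1.632, North 1.932, South 5.659, East 2.683.
Jefferson allocation: West 1, Lowland 2, Highland 102, Central 1, North 1, South 5, East 2.
Highland has quota 98.599 (lower 98, upper 99) but receives 102 — outside the quota interval.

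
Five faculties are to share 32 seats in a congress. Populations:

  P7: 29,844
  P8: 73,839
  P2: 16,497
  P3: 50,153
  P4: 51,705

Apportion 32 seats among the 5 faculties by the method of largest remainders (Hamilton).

P7: 4; P8: 11; P2: 2; P3: 7; P4: 8

Standard divisor: 222038 ÷ 32 ≈ 6938.688.
Standard quotas: P7 4.3011, P8 10.6416, P2 2.3775, P3 7.2280, P4 7.4517.
Lower quotas: P7 4, P8 10, P2 2, P3 7, P4 7 (sum 30, leaving 2 seats).
Remainders in descending order: P8 0.6416, P4 0.4517, P2 0.3775, P7 0.3011, P3 0.2280.
Largest remainders: P8, P4 receive the extra seats.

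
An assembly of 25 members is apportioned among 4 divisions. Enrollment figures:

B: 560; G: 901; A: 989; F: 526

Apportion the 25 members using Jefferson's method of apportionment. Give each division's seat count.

B 5, G 8, A 8, F 4

Standard divisor 2976/25 ≈ 119.04; standard quotas: B 4.704, G 7.569, A 8.308, F 4.419.
Rounding down gives 4, 7, 8, 4 = 23 seats, so the divisor must be adjusted.
With modified divisor 111: modified quotas B 5.045, G 8.117, A 8.910, F 4.739.
Rounding down: B 5, G 8, A 8, F 4 (total 25).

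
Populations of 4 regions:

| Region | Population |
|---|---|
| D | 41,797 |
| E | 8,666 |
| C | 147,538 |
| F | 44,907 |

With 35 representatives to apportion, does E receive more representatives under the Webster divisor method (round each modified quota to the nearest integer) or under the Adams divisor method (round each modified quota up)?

Webster: D 6, E 1, C 21, F 7.
Adams: D 6, E 2, C 20, F 7.
E gets 1 under Webster and 2 under Adams.

Adams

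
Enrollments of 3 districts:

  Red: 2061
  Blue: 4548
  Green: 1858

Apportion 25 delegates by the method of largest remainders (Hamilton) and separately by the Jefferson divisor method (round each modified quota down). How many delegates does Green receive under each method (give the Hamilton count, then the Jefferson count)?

6 and 5

Hamilton: Red 6, Blue 13, Green 6.
Jefferson: Red 6, Blue 14, Green 5.
Green gets 6 under Hamilton and 5 under Jefferson.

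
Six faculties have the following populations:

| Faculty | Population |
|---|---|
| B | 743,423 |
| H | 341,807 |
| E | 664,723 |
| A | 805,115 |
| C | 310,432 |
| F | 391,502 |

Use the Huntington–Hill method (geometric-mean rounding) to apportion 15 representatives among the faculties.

With divisor 225963: modified quotas B 3.290, H 1.513, E 2.942, A 3.563, C 1.374, F 1.733.
Geometric-mean thresholds: B √(3·4)=3.464, H √(1·2)=1.414, E √(2·3)=2.449, A √(3·4)=3.464, C √(1·2)=1.414, F √(1·2)=1.414.
Each quota rounded against its threshold gives B 3, H 2, E 3, A 4, C 1, F 2 (total 15).

B=3; H=2; E=3; A=4; C=1; F=2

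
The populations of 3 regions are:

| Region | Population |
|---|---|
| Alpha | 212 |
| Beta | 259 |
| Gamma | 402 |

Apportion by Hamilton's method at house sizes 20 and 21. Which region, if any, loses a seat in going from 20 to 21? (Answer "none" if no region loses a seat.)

At 20 seats: Alpha 5, Beta 6, Gamma 9.
At 21 seats: Alpha 5, Beta 6, Gamma 10.
No region's allocation decreased.

none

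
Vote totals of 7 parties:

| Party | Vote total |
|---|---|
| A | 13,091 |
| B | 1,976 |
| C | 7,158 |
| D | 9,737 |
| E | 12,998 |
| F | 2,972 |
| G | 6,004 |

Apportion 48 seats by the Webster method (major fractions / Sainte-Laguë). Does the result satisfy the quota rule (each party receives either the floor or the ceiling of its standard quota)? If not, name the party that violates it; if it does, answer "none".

none

Standard quotas: A 11.650, B 1.759, C 6.370, D 8.665, E 11.567, F 2.645, G 5.343.
Webster allocation: A 12, B 2, C 6, D 9, E 11, F 3, G 5.
Every allocation lies between the lower and upper quota.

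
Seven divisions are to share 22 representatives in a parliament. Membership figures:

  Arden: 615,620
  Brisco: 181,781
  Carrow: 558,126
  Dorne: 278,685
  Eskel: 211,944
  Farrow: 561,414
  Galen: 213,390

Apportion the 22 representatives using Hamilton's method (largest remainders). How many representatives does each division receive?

Arden: 5, Brisco: 1, Carrow: 5, Dorne: 2, Eskel: 2, Farrow: 5, Galen: 2

The standard divisor is 2620960/22 ≈ 119134.545.
Standard quotas: Arden 5.1674, Brisco 1.5258, Carrow 4.6848, Dorne 2.3392, Eskel 1.7790, Farrow 4.7124, Galen 1.7912.
Lower quotas: Arden 5, Brisco 1, Carrow 4, Dorne 2, Eskel 1, Farrow 4, Galen 1 (sum 18, leaving 4 seats).
Remainders in descending order: Galen 0.7912, Eskel 0.7790, Farrow 0.7124, Carrow 0.6848, Brisco 0.5258, Dorne 0.3392, Arden 0.1674.
The surplus seats go to Galen, Eskel, Farrow, Carrow.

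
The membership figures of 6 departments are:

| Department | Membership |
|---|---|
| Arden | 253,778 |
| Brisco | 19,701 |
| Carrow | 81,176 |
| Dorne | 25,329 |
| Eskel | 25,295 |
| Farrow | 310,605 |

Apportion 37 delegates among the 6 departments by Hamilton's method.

Total 715884; standard divisor 715884/37 ≈ 19348.216.
Standard quotas: Arden 13.1164, Brisco 1.0182, Carrow 4.1955, Dorne 1.3091, Eskel 1.3074, Farrow 16.0534.
Lower quotas: Arden 13, Brisco 1, Carrow 4, Dorne 1, Eskel 1, Farrow 16 (sum 36, leaving 1 seat).
Remainders in descending order: Dorne 0.3091, Eskel 0.3074, Carrow 0.1955, Arden 0.1164, Farrow 0.0534, Brisco 0.0182.
Largest remainder: Dorne receives the extra seat.

Arden 13, Brisco 1, Carrow 4, Dorne 2, Eskel 1, Farrow 16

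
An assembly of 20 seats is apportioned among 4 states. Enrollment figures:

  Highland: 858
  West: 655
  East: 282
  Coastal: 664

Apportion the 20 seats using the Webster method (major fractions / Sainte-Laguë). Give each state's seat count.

Standard divisor 2459/20 ≈ 122.95; standard quotas: Highland 6.978, West 5.327, East 2.294, Coastal 5.401.
Rounding to the nearest integer gives 7, 5, 2, 5 = 19 seats, so the divisor must be adjusted.
With modified divisor 120: modified quotas Highland 7.150, West 5.458, East 2.350, Coastal 5.533.
Rounding to the nearest integer: Highland 7, West 5, East 2, Coastal 6 (total 20).

Highland: 7, West: 5, East: 2, Coastal: 6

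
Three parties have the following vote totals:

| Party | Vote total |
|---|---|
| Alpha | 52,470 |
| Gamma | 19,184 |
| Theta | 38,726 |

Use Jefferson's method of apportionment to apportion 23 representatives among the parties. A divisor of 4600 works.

Alpha 11; Gamma 4; Theta 8

With modified divisor 4600: modified quotas Alpha 11.407, Gamma 4.170, Theta 8.419.
Rounding down: Alpha 11, Gamma 4, Theta 8 (total 23).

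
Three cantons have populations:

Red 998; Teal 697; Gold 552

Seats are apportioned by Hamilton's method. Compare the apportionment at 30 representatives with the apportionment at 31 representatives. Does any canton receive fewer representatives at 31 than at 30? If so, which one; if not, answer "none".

At 30 seats: Red 13, Teal 9, Gold 8.
At 31 seats: Red 14, Teal 10, Gold 7.
Gold drops from 8 to 7.

Gold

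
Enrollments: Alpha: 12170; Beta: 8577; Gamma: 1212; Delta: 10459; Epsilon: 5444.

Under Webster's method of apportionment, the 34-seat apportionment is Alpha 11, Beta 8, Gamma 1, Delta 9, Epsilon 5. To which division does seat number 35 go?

Delta

Priority for the next seat is population ÷ (current seats + 0.5).
Priorities: Alpha 1058.261, Beta 1009.059, Gamma 808.000, Delta 1100.947, Epsilon 989.818.
Highest priority: Delta.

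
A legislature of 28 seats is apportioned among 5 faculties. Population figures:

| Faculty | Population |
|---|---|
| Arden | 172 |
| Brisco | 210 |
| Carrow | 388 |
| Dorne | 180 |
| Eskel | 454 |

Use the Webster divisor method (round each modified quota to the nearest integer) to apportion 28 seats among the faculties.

Standard divisor 1404/28 ≈ 50.143; standard quotas: Arden 3.430, Brisco 4.188, Carrow 7.738, Dorne 3.590, Eskel 9.054.
Rounding to the nearest integer gives Arden 3, Brisco 4, Carrow 8, Dorne 4, Eskel 9 — total 28, matching the house size, so no adjustment is needed.

Arden=3, Brisco=4, Carrow=8, Dorne=4, Eskel=9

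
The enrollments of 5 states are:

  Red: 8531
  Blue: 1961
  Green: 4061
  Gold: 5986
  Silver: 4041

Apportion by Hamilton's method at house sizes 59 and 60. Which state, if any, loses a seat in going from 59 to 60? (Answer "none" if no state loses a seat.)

none

At 59 seats: Red 20, Blue 5, Green 10, Gold 14, Silver 10.
At 60 seats: Red 21, Blue 5, Green 10, Gold 14, Silver 10.
No state's allocation decreased.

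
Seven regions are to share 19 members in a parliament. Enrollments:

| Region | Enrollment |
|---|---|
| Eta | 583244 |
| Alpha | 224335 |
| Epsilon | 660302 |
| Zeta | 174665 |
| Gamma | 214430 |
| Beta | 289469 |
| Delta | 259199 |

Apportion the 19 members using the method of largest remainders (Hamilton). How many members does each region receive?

Total 2405644; standard divisor 2405644/19 ≈ 126612.842.
Standard quotas: Eta 4.6065, Alpha 1.7718, Epsilon 5.2151, Zeta 1.3795, Gamma 1.6936, Beta 2.2863, Delta 2.0472.
Lower quotas: Eta 4, Alpha 1, Epsilon 5, Zeta 1, Gamma 1, Beta 2, Delta 2 (sum 16, leaving 3 seats).
Remainders in descending order: Alpha 0.7718, Gamma 0.6936, Eta 0.6065, Zeta 0.3795, Beta 0.2863, Epsilon 0.2151, Delta 0.0472.
Largest remainders: Alpha, Gamma, Eta receive the extra seats.

Eta=5, Alpha=2, Epsilon=5, Zeta=1, Gamma=2, Beta=2, Delta=2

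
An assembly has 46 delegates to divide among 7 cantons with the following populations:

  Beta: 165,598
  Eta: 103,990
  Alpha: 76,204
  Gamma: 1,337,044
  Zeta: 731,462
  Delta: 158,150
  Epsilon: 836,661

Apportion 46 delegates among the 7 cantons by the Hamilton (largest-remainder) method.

Beta 2; Eta 2; Alpha 1; Gamma 18; Zeta 10; Delta 2; Epsilon 11

The standard divisor is 3409109/46 ≈ 74111.065.
Standard quotas: Beta 2.2345, Eta 1.4032, Alpha 1.0282, Gamma 18.0411, Zeta 9.8698, Delta 2.1340, Epsilon 11.2893.
Lower quotas: Beta 2, Eta 1, Alpha 1, Gamma 18, Zeta 9, Delta 2, Epsilon 11 (sum 44, leaving 2 seats).
Remainders in descending order: Zeta 0.8698, Eta 0.4032, Epsilon 0.2893, Beta 0.2345, Delta 0.1340, Gamma 0.0411, Alpha 0.0282.
The surplus seats go to Zeta, Eta.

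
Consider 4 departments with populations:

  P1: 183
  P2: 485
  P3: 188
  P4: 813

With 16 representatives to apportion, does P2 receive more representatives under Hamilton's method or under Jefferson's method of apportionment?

Jefferson

Hamilton: P1 2, P2 4, P3 2, P4 8.
Jefferson: P1 1, P2 5, P3 2, P4 8.
P2 gets 4 under Hamilton and 5 under Jefferson.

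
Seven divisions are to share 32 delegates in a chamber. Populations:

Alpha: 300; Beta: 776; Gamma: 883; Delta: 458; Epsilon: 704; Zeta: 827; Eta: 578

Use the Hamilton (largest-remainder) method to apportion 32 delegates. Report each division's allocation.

Standard divisor: 4526 ÷ 32 ≈ 141.438.
Standard quotas: Alpha 2.121, Beta 5.487, Gamma 6.243, Delta 3.238, Epsilon 4.977, Zeta 5.847, Eta 4.087.
Lower quotas: Alpha 2, Beta 5, Gamma 6, Delta 3, Epsilon 4, Zeta 5, Eta 4 (sum 29, leaving 3 seats).
Remainders in descending order: Epsilon 0.977, Zeta 0.847, Beta 0.487, Gamma 0.243, Delta 0.238, Alpha 0.121, Eta 0.087.
Largest remainders: Epsilon, Zeta, Beta receive the extra seats.

Alpha 2; Beta 6; Gamma 6; Delta 3; Epsilon 5; Zeta 6; Eta 4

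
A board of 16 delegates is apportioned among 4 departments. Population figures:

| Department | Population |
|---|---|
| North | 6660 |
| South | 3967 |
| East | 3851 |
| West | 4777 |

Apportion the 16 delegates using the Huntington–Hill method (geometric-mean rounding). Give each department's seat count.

North: 6, South: 3, East: 3, West: 4

With divisor 1181: modified quotas North 5.639, South 3.359, East 3.261, West 4.045.
Geometric-mean thresholds: North √(5·6)=5.477, South √(3·4)=3.464, East √(3·4)=3.464, West √(4·5)=4.472.
Each quota rounded against its threshold gives North 6, South 3, East 3, West 4 (total 16).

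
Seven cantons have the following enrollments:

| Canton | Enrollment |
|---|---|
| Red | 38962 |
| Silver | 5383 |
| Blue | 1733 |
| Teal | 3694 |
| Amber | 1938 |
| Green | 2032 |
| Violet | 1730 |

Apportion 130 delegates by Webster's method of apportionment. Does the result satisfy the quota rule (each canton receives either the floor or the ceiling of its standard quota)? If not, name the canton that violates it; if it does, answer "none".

Red

Standard quotas: Red 91.308, Silver 12.615, Blue 4.061, Teal 8.657, Amber 4.542, Green 4.762, Violet 4.054.
Webster allocation: Red 90, Silver 13, Blue 4, Teal 9, Amber 5, Green 5, Violet 4.
Red has quota 91.308 (lower 91, upper 92) but receives 90 — outside the quota interval.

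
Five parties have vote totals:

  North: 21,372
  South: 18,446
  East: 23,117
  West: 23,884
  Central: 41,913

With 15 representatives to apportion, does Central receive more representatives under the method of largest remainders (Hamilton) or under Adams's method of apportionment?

Hamilton: North 2, South 2, East 3, West 3, Central 5.
Adams: North 3, South 2, East 3, West 3, Central 4.
Central gets 5 under Hamilton and 4 under Adams.

Hamilton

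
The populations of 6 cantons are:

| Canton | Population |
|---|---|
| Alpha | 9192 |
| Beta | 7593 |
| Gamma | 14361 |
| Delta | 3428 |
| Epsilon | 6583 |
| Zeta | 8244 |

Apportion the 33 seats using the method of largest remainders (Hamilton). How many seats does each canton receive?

Standard divisor: 49401 ÷ 33 = 1497.
Standard quotas: Alpha 6.1403, Beta 5.0721, Gamma 9.5932, Delta 2.2899, Epsilon 4.3975, Zeta 5.5070.
Lower quotas: Alpha 6, Beta 5, Gamma 9, Delta 2, Epsilon 4, Zeta 5 (sum 31, leaving 2 seats).
Remainders in descending order: Gamma 0.5932, Zeta 0.5070, Epsilon 0.3975, Delta 0.2899, Alpha 0.1403, Beta 0.0721.
Largest remainders: Gamma, Zeta receive the extra seats.

Alpha 6, Beta 5, Gamma 10, Delta 2, Epsilon 4, Zeta 6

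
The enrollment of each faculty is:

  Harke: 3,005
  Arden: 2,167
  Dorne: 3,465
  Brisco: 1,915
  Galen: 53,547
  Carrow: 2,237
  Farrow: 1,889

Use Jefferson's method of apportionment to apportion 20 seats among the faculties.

Harke 1; Arden 0; Dorne 1; Brisco 0; Galen 18; Carrow 0; Farrow 0

Standard divisor 68225/20 ≈ 3411.25; standard quotas: Harke 0.881, Arden 0.635, Dorne 1.016, Brisco 0.561, Galen 15.697, Carrow 0.656, Farrow 0.554.
Rounding down gives 0, 0, 1, 0, 15, 0, 0 = 16 seats, so the divisor must be adjusted.
With modified divisor 2900: modified quotas Harke 1.036, Arden 0.747, Dorne 1.195, Brisco 0.660, Galen 18.464, Carrow 0.771, Farrow 0.651.
Rounding down: Harke 1, Arden 0, Dorne 1, Brisco 0, Galen 18, Carrow 0, Farrow 0 (total 20).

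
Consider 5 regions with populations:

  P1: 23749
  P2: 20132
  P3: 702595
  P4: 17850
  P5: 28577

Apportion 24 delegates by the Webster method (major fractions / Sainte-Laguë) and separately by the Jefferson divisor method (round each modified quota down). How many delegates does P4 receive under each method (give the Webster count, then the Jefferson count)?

1 and 0

Webster: P1 1, P2 1, P3 20, P4 1, P5 1.
Jefferson: P1 0, P2 0, P3 24, P4 0, P5 0.
P4 gets 1 under Webster and 0 under Jefferson.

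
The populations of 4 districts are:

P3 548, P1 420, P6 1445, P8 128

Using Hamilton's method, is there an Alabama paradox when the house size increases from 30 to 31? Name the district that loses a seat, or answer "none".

At 30 seats: P3 6, P1 5, P6 17, P8 2.
At 31 seats: P3 7, P1 5, P6 18, P8 1.
P8 drops from 2 to 1.

P8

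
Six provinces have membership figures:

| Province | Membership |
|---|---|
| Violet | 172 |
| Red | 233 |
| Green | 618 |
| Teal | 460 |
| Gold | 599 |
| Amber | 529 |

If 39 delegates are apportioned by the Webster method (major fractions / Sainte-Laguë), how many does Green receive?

9

Standard divisor 2611/39 ≈ 66.949; standard quotas: Violet 2.569, Red 3.480, Green 9.231, Teal 6.871, Gold 8.947, Amber 7.902.
Rounding to the nearest integer gives Violet 3, Red 3, Green 9, Teal 7, Gold 9, Amber 8 — total 39, matching the house size, so no adjustment is needed.
Green receives 9.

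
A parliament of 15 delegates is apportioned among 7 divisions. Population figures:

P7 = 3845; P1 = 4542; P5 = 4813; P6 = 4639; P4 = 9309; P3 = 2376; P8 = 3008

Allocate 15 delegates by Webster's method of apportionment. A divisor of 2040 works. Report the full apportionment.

With modified divisor 2040: modified quotas P7 1.885, P1 2.226, P5 2.359, P6 2.274, P4 4.563, P3 1.165, P8 1.475.
Rounding to the nearest integer: P7 2, P1 2, P5 2, P6 2, P4 5, P3 1, P8 1 (total 15).

P7 2, P1 2, P5 2, P6 2, P4 5, P3 1, P8 1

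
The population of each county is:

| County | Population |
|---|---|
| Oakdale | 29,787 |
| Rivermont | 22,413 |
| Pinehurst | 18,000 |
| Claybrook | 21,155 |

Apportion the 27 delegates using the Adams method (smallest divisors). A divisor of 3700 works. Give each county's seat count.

Oakdale 9, Rivermont 7, Pinehurst 5, Claybrook 6

With modified divisor 3700: modified quotas Oakdale 8.051, Rivermont 6.058, Pinehurst 4.865, Claybrook 5.718.
Rounding up: Oakdale 9, Rivermont 7, Pinehurst 5, Claybrook 6 (total 27).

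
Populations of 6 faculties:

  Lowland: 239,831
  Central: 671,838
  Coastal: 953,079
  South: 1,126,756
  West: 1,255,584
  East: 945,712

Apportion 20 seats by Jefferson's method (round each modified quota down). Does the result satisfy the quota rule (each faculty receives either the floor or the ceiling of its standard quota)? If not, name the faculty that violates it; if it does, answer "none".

Standard quotas: Lowland 0.924, Central 2.588, Coastal 3.671, South 4.340, West 4.836, East 3.642.
Jefferson allocation: Lowland 1, Central 2, Coastal 4, South 4, West 5, East 4.
Every allocation lies between the lower and upper quota.

none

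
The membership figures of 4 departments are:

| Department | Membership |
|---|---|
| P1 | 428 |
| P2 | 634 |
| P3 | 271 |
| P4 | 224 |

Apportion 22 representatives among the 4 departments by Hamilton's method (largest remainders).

P1 6; P2 9; P3 4; P4 3

Total 1557; standard divisor 1557/22 ≈ 70.773.
Standard quotas: P1 6.048, P2 8.958, P3 3.829, P4 3.165.
Lower quotas: P1 6, P2 8, P3 3, P4 3 (sum 20, leaving 2 seats).
Remainders in descending order: P2 0.958, P3 0.829, P4 0.165, P1 0.048.
The surplus seats go to P2, P3.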